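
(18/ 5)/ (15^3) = 2/1875 = 0.00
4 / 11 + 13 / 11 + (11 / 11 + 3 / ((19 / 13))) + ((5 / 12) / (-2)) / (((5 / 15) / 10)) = -1381/836 = -1.65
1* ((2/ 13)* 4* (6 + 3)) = 72/13 = 5.54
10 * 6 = 60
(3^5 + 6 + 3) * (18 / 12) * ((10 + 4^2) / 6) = 1638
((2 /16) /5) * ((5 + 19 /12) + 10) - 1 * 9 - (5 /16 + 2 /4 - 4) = -2591/480 = -5.40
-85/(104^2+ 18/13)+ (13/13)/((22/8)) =0.36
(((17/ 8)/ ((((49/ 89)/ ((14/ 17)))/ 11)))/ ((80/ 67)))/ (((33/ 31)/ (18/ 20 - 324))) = -199086681/22400 = -8887.80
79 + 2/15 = 1187/15 = 79.13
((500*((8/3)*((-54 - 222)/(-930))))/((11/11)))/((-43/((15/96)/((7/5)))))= -28750/27993 = -1.03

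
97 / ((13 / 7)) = 679/13 = 52.23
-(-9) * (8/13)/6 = 12/13 = 0.92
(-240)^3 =-13824000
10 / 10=1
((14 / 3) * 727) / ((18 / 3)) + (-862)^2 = 6692485/9 = 743609.44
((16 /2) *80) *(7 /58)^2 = 7840/841 = 9.32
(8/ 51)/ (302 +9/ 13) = 104/200685 = 0.00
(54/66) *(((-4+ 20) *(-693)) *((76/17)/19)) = -36288/17 = -2134.59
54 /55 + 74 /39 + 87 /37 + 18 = 1843697/79365 = 23.23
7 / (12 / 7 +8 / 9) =441/164 = 2.69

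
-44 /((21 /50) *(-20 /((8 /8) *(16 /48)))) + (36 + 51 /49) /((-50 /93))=-296131/4410 = -67.15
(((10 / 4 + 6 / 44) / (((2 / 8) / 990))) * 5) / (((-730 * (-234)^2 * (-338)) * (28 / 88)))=1595/131352039 = 0.00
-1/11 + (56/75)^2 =28871/61875 = 0.47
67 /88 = 0.76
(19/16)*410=3895/8 = 486.88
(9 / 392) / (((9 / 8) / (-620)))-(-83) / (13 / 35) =134285/637 = 210.81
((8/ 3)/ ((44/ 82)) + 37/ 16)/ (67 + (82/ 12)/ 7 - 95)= -5383/19976 = -0.27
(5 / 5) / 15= 1/15 = 0.07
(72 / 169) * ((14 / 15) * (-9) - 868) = -315504/845 = -373.38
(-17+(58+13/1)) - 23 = 31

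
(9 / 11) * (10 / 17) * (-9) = -810/187 = -4.33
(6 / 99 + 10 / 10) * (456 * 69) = 367080/11 = 33370.91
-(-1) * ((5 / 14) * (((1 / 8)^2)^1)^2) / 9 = 5/516096 = 0.00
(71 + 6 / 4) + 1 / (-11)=1593/22 = 72.41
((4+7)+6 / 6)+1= 13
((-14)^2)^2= 38416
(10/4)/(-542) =-5/1084 = 0.00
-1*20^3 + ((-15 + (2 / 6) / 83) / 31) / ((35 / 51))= -720503478/90055 = -8000.70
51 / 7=7.29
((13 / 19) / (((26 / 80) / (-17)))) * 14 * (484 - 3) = -4579120/19 = -241006.32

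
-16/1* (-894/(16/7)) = 6258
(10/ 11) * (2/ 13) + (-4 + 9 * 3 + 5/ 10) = 6761/286 = 23.64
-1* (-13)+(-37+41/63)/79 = 62411/4977 = 12.54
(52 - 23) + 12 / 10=151/5 = 30.20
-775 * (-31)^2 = -744775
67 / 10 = 6.70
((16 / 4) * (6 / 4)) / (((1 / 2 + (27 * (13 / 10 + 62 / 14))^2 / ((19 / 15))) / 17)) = 0.01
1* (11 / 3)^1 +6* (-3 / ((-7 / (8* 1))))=509/21 = 24.24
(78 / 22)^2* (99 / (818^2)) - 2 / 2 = -1.00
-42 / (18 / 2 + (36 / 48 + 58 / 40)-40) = 35/24 = 1.46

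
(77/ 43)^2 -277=-506244/1849 = -273.79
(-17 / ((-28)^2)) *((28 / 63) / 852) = -17/1502928 = 0.00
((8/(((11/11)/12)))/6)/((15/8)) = 8.53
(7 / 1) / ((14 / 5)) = 5/2 = 2.50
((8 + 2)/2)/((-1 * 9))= -0.56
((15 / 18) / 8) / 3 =5/144 = 0.03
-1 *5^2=-25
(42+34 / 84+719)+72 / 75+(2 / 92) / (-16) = 294577219/386400 = 762.36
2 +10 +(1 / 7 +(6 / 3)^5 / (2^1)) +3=31.14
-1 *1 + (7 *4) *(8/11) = 213/11 = 19.36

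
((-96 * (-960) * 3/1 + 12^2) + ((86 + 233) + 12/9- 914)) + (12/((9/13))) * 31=829703/3 = 276567.67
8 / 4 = 2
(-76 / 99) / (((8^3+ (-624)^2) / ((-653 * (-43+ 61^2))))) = 7605491/1608288 = 4.73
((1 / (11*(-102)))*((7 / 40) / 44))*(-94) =329/987360 = 0.00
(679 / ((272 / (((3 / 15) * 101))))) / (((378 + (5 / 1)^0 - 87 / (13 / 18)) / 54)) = 24071229/2285480 = 10.53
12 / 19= 0.63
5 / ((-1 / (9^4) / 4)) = -131220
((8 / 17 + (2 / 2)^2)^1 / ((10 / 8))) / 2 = 10/17 = 0.59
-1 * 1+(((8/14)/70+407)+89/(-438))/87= 34318271/9335970 = 3.68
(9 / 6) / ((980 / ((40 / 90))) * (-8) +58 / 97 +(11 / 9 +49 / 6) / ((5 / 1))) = -13095/153975587 = 0.00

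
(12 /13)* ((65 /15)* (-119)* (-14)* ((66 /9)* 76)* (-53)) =-590537024/3 = -196845674.67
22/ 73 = 0.30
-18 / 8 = -9/4 = -2.25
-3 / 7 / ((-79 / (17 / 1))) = 51/553 = 0.09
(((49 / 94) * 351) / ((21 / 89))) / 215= 72891/20210 = 3.61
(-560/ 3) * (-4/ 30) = 224/9 = 24.89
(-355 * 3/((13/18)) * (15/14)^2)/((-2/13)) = 11003.19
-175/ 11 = -15.91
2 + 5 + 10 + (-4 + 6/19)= 253/19 = 13.32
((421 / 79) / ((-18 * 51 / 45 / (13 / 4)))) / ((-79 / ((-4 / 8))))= -27365/5092656 = -0.01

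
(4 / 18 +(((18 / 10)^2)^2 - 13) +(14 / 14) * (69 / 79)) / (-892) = 625129/396382500 = 0.00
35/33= 1.06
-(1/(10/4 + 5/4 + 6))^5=-1024/90224199 = 0.00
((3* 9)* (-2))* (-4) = 216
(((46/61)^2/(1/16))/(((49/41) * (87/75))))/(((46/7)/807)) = 608800800/755363 = 805.97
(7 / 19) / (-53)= -7/1007 = -0.01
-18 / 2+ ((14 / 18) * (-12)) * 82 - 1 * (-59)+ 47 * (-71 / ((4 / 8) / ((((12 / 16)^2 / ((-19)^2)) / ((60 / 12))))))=-31078339/43320 = -717.41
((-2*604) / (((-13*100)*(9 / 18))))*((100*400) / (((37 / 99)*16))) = 5979600/481 = 12431.60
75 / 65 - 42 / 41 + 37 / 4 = 19997/2132 = 9.38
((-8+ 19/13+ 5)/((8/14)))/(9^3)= -35/9477 = 0.00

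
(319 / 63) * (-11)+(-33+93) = 271/63 = 4.30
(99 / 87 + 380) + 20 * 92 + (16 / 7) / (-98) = 22093427/9947 = 2221.11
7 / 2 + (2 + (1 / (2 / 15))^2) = 247/4 = 61.75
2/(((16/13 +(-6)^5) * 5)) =-13/252680 = 0.00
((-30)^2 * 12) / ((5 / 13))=28080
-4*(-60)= 240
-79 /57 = -1.39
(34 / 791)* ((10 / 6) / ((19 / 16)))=2720/45087 = 0.06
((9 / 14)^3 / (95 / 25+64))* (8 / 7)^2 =9720/1899191 = 0.01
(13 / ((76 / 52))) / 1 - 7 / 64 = 10683/1216 = 8.79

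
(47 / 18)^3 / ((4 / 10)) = 519115/11664 = 44.51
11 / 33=1/3 = 0.33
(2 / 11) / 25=2/275 = 0.01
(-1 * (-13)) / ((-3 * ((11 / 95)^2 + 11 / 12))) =-469300/100727 = -4.66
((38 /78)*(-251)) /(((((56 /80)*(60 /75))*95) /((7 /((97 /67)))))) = -84085/7566 = -11.11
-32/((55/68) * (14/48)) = -52224/385 = -135.65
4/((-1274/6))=-12/637 = -0.02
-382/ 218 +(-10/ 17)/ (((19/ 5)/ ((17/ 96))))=-176917/99408 = -1.78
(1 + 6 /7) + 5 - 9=-15/7 = -2.14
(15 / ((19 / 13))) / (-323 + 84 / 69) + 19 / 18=863677/843714 = 1.02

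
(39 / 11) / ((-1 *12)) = -13/44 = -0.30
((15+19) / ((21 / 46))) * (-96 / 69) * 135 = -97920/7 = -13988.57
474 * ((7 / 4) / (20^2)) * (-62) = -51429/400 = -128.57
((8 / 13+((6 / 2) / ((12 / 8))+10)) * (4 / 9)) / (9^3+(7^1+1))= 656/86229 = 0.01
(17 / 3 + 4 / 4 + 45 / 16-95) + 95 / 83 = -336155/3984 = -84.38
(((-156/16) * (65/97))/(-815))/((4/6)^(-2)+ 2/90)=22815/6466699 = 0.00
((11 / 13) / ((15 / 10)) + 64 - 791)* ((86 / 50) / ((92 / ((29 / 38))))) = -35328757/3408600 = -10.36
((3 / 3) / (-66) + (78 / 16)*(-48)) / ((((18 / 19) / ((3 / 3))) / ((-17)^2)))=-84808495/1188 = -71387.62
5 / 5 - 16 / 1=-15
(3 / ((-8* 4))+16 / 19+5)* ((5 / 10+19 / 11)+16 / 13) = 3456555/173888 = 19.88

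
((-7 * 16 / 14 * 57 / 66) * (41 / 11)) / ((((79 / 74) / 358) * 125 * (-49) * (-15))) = -82549072/878233125 = -0.09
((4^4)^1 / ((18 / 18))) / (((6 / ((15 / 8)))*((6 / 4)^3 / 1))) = 640/27 = 23.70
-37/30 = -1.23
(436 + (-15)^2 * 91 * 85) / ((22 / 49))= 3877260.86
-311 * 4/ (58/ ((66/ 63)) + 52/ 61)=-834724/37721 = -22.13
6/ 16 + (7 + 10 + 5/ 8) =18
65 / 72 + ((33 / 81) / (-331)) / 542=17491651/19375416 = 0.90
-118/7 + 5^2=57/7 = 8.14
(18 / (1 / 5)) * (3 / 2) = 135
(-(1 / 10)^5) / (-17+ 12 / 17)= 17/27700000 = 0.00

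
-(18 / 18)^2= -1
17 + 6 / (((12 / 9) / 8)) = 53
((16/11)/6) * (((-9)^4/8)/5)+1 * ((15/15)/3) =6616/165 = 40.10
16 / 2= 8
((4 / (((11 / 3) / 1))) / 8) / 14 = 3/308 = 0.01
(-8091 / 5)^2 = 65464281/25 = 2618571.24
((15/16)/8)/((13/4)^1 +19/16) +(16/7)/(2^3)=1241/3976 = 0.31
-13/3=-4.33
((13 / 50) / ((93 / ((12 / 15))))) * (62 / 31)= 52/11625 = 0.00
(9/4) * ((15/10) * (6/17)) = 1.19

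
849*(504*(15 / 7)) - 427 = 916493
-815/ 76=-10.72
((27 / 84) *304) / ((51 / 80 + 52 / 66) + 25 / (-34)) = 30697920/216797 = 141.60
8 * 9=72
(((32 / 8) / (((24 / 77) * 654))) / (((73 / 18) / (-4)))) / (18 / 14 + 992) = -1078/55325021 = 0.00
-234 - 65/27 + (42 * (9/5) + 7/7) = -21574/135 = -159.81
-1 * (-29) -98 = -69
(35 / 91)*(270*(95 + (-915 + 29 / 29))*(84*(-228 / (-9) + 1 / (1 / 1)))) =-188130600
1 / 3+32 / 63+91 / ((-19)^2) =24866/22743 = 1.09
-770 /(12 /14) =-898.33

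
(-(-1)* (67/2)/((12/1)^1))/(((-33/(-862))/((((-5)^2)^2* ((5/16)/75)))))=3609625/19008 = 189.90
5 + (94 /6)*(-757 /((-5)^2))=-469.39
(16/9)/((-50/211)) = -1688/225 = -7.50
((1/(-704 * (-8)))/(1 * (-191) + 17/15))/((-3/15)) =75/16039936 = 0.00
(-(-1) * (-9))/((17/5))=-45/17 = -2.65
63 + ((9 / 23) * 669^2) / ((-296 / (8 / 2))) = -3920823/1702 = -2303.66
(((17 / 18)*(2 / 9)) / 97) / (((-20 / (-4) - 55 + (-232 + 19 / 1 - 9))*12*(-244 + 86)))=1/238349952 = 0.00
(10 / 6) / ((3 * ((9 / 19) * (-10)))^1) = -19/162 = -0.12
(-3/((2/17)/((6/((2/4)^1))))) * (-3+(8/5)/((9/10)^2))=2822/9 = 313.56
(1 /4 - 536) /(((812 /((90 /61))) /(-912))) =10993590/12383 = 887.80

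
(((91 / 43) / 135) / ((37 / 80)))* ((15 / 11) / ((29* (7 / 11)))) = 1040/415251 = 0.00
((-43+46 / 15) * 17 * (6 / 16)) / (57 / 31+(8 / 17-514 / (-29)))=-155626789/12246840 = -12.71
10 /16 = 5/8 = 0.62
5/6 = 0.83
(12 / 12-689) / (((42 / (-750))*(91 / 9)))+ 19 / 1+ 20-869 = 245290/637 = 385.07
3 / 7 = 0.43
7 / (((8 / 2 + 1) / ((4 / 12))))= 7/15 = 0.47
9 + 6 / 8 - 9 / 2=21/4 = 5.25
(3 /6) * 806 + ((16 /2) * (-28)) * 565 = -126157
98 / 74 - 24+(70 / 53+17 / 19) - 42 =-2327204/37259 = -62.46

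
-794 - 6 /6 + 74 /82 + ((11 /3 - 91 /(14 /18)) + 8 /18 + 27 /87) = -906.68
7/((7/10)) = 10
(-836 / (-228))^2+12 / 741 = 29923/2223 = 13.46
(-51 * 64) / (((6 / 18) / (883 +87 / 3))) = -8930304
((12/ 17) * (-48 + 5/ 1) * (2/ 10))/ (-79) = 516/6715 = 0.08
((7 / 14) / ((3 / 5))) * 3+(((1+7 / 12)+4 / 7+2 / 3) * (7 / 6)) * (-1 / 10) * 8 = -2/15 = -0.13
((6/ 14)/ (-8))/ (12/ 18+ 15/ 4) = -0.01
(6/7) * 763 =654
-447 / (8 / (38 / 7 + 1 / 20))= -342849/1120 = -306.12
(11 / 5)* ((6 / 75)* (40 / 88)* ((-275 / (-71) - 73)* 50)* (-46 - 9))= 1079760/71 = 15207.89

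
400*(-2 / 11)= -800/11 = -72.73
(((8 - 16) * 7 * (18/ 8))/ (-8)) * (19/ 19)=63/4 = 15.75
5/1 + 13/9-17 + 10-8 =-77/9 = -8.56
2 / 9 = 0.22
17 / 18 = 0.94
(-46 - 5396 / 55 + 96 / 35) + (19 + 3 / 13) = -122.14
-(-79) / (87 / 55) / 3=4345/261 = 16.65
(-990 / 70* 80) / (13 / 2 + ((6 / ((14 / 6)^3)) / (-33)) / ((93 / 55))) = -174.29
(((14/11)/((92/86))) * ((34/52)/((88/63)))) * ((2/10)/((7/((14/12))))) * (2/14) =15351/5788640 = 0.00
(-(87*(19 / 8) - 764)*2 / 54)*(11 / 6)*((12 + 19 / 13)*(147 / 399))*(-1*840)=-161767375/1026 = -157668.01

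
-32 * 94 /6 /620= -0.81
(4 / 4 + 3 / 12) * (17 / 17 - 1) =0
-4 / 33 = -0.12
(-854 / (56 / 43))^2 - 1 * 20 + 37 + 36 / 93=213292623/496 = 430025.45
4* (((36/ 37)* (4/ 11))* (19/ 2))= 5472/407 = 13.44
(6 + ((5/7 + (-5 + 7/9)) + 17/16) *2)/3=559/1512 = 0.37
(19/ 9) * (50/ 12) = 475/54 = 8.80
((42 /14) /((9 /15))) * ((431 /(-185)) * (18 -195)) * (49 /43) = 3738063/1591 = 2349.51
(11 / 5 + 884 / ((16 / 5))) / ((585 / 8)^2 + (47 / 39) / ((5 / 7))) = 3475056/66754931 = 0.05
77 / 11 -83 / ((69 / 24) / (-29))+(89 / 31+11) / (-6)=841.91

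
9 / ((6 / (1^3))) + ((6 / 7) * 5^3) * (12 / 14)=9147/98 = 93.34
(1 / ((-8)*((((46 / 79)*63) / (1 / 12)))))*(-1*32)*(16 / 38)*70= 0.27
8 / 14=4/7 = 0.57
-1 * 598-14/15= -8984/15 = -598.93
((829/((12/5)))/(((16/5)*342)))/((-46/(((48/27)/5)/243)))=-4145/412870608 = 0.00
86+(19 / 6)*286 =2975/3 = 991.67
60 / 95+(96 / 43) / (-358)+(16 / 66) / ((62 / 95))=149127736/149606589 = 1.00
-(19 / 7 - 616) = 4293/7 = 613.29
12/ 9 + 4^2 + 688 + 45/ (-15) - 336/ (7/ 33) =-2645/3 = -881.67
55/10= 5.50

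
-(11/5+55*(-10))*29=79431/5 = 15886.20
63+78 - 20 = 121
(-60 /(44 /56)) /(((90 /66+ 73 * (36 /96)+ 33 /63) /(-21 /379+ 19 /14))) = -69622560/20495183 = -3.40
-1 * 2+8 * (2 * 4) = 62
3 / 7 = 0.43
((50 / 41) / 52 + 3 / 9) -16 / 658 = 349805/1052142 = 0.33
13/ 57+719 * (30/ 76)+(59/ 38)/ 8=259225/912 = 284.24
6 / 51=0.12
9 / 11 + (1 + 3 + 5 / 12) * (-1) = -475/132 = -3.60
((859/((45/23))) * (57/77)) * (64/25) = 24024512/28875 = 832.02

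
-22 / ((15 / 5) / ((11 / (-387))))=242/1161 = 0.21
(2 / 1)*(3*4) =24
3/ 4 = 0.75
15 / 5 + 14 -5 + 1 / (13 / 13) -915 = -902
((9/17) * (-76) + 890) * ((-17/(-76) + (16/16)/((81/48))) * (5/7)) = 60492625/122094 = 495.46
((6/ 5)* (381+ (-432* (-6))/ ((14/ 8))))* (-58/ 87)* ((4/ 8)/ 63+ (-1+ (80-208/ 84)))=-16759534/147 = -114010.44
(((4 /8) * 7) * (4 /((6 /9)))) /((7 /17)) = 51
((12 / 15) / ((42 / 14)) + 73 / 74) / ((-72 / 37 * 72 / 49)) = -68159/155520 = -0.44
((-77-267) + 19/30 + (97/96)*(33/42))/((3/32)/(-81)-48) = 20718801/2903110 = 7.14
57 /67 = 0.85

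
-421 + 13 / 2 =-829/2 = -414.50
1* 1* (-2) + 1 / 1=-1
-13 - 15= -28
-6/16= -3/8 = -0.38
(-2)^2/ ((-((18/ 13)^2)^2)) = -28561/26244 = -1.09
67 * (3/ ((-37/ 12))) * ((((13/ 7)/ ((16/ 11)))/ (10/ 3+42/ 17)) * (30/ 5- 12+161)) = -2222.82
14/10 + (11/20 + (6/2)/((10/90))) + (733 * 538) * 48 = 378580419/20 = 18929020.95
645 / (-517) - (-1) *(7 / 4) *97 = 348463/2068 = 168.50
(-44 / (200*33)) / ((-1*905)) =1/135750 = 0.00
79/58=1.36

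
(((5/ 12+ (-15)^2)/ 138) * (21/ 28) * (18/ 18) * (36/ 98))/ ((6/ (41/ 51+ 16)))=2318185/1839264 = 1.26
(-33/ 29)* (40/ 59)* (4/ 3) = -1760/1711 = -1.03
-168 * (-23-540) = 94584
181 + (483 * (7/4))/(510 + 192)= 182.20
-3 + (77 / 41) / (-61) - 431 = -1085511/2501 = -434.03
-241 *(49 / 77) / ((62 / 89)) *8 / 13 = -600572/4433 = -135.48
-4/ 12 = -1/3 = -0.33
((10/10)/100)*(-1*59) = -59/100 = -0.59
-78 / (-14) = 39/7 = 5.57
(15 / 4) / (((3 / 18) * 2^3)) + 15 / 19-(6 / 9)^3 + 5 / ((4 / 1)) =4.56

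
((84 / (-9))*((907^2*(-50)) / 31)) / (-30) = -115170860/279 = -412798.78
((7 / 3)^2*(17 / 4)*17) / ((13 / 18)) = 14161/26 = 544.65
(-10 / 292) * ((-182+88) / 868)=235/63364 = 0.00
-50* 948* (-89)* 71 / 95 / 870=1996804/551 = 3623.96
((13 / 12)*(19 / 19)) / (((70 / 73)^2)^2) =1.28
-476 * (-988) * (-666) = -313211808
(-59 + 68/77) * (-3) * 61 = 818925/77 = 10635.39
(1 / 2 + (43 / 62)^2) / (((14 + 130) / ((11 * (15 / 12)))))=23045/246016 = 0.09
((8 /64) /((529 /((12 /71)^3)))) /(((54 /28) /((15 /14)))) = 120/189334919 = 0.00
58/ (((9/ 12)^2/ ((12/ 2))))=618.67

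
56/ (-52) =-14/13 = -1.08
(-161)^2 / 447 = 25921/447 = 57.99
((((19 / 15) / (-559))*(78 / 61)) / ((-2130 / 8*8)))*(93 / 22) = 589/102428150 = 0.00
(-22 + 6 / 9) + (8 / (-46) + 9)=-863/69 = -12.51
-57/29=-1.97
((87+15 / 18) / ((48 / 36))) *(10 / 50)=527/40 = 13.18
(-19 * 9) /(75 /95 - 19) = 3249/346 = 9.39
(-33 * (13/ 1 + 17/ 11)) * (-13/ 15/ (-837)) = -416/837 = -0.50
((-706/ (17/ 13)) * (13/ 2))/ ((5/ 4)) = -238628/85 = -2807.39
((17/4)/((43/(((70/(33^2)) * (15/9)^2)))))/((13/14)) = 104125/5478759 = 0.02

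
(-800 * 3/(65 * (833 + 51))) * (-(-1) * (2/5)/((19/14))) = -672/54587 = -0.01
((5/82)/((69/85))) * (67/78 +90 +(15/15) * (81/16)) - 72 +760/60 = -52.13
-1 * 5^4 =-625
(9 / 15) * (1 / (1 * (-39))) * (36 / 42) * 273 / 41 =-18/205 = -0.09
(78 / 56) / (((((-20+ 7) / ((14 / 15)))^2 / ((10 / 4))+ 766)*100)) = 273/16534600 = 0.00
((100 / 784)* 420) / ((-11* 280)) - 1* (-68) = 293141/4312 = 67.98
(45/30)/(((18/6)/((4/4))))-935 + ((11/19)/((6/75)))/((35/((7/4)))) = -141989/152 = -934.14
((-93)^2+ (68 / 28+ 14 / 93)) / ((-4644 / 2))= -2816089/755811 = -3.73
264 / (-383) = -264/383 = -0.69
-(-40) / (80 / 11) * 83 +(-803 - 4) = -701/2 = -350.50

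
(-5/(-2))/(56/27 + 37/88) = 5940/5927 = 1.00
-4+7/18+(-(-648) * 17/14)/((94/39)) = 1911923/5922 = 322.85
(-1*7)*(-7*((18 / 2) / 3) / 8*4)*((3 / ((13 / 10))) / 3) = 735/13 = 56.54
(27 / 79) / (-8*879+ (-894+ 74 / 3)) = -81/1872616 = 0.00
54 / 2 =27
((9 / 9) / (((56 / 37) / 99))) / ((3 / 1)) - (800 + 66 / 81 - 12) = -767.01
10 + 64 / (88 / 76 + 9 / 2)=4582/215 = 21.31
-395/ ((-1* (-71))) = -5.56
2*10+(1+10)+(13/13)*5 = 36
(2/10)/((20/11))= 11/100 = 0.11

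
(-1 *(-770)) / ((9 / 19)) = 14630/9 = 1625.56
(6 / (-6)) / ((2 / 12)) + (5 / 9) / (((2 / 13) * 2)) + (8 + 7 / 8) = 337/72 = 4.68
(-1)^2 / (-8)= -1/8 = -0.12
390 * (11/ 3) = 1430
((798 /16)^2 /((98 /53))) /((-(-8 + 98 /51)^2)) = -447884397/12300800 = -36.41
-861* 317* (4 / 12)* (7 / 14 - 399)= 72510263/2 = 36255131.50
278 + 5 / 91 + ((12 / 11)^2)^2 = 372348199/1332331 = 279.47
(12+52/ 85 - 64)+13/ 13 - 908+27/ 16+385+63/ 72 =-776323/1360 = -570.83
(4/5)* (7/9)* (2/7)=8/45 = 0.18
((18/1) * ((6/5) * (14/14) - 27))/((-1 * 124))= 1161/310 = 3.75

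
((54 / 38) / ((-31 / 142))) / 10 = -1917/2945 = -0.65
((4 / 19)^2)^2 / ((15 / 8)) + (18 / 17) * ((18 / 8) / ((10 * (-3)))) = -10416737/132927420 = -0.08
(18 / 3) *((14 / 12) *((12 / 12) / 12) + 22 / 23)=1745/276 = 6.32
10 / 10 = 1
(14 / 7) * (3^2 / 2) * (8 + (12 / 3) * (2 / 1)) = 144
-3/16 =-0.19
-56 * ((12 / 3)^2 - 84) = 3808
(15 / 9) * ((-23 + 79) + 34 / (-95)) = 1762/19 = 92.74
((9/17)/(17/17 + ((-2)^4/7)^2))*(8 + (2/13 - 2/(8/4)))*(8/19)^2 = 2624832/24333205 = 0.11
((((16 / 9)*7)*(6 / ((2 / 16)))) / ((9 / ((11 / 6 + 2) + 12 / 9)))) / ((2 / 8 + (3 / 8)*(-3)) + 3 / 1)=222208/1377 = 161.37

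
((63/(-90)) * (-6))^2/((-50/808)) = -178164/625 = -285.06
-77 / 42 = -11/6 = -1.83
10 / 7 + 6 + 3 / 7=55/7 = 7.86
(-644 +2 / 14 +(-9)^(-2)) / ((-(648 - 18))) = 36506/35721 = 1.02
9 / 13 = 0.69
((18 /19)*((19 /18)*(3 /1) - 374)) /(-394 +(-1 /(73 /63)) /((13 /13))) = 19491/21907 = 0.89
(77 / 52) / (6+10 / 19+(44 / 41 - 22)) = -59983/583336 = -0.10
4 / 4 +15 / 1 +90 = 106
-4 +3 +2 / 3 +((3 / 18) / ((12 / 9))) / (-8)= -67/192 = -0.35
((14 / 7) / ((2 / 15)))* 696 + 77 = 10517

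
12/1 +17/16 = 209/16 = 13.06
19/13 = 1.46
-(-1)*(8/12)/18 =1/27 = 0.04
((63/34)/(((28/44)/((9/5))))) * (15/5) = 2673/170 = 15.72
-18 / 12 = -1.50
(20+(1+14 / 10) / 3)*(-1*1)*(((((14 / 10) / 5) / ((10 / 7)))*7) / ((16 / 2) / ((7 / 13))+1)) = -124852/69375 = -1.80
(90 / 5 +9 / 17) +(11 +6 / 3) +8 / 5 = 2816/85 = 33.13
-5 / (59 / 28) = -140/59 = -2.37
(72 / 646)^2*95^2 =112.11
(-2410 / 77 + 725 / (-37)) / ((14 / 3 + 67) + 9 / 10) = -4349850/6202273 = -0.70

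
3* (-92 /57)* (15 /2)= -690/19 = -36.32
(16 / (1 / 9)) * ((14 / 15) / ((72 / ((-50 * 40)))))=-11200/3 = -3733.33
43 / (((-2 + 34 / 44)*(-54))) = 473/729 = 0.65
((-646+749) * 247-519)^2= 621106084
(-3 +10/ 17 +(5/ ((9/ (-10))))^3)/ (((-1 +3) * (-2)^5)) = 2154889/793152 = 2.72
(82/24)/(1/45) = 615/4 = 153.75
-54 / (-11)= 54/11 = 4.91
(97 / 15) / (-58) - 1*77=-67087/870 = -77.11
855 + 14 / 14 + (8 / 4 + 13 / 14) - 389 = 6579/14 = 469.93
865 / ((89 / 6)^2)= 31140/7921 = 3.93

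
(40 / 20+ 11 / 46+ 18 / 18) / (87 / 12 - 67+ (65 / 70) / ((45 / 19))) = -93870/1720193 = -0.05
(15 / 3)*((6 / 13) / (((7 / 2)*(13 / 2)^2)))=240/15379 = 0.02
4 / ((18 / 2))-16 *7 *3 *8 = -24188/9 = -2687.56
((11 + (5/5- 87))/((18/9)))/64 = -75/128 = -0.59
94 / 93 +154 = 14416/93 = 155.01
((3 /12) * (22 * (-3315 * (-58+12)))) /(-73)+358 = -812561/73 = -11130.97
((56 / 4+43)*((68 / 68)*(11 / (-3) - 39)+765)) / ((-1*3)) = -41173/3 = -13724.33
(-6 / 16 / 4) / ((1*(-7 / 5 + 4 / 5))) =5/32 = 0.16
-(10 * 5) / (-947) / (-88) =-25/41668 = 0.00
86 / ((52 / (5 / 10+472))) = 40635/52 = 781.44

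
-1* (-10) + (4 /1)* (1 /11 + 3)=246/11 = 22.36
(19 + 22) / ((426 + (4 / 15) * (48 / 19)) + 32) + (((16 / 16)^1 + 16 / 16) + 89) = 3969129/43574 = 91.09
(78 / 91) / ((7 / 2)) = 0.24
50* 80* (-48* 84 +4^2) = -16064000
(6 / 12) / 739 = 1/1478 = 0.00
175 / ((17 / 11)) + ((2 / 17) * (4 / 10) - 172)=-4991/85 = -58.72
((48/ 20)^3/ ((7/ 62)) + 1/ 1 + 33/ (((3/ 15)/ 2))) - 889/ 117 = 45643162/102375 = 445.84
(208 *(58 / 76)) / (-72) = -377/171 = -2.20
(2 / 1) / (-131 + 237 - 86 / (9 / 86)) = -9/3221 = 0.00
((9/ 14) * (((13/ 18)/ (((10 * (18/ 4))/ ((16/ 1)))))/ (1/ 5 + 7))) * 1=13/567 = 0.02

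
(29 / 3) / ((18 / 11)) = 319/54 = 5.91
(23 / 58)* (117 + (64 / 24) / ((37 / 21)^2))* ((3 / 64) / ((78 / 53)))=1.49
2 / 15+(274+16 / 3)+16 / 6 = 282.13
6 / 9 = 2/3 = 0.67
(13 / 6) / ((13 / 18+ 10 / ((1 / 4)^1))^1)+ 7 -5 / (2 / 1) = 6675/1466 = 4.55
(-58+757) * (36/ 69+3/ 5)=90171/115 = 784.10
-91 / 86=-1.06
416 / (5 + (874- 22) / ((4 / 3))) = 104/161 = 0.65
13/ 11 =1.18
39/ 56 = 0.70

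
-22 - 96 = -118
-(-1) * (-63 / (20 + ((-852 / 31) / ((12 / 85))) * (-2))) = -217/1410 = -0.15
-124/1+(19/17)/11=-123.90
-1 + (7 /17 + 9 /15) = 0.01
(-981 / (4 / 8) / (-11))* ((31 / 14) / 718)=30411/55286 = 0.55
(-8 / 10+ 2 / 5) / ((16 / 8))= -1/5 = -0.20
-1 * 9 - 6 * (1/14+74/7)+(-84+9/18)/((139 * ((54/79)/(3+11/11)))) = -2006381/26271 = -76.37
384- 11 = 373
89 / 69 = 1.29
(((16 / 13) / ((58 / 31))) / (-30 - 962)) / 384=-1/579072 = 0.00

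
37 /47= 0.79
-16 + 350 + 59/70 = 23439/70 = 334.84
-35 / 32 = -1.09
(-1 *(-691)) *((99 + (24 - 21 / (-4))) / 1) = 354483/4 = 88620.75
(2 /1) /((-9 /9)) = -2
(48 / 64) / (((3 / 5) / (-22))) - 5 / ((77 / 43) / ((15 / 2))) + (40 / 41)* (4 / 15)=-456326/9471 = -48.18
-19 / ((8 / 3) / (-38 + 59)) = -1197/8 = -149.62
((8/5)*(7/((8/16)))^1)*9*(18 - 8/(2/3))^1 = 6048/5 = 1209.60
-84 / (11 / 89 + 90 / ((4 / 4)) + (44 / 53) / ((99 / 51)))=-1188684/1281391 = -0.93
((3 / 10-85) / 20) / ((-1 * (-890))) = -847/178000 = 0.00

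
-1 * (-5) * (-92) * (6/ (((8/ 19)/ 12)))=-78660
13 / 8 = 1.62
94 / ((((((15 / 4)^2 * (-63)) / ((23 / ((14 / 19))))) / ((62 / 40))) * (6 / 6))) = -5.13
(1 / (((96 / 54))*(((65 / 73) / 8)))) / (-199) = -657/25870 = -0.03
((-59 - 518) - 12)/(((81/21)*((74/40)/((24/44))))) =-45.02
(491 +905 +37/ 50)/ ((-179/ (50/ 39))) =-23279/2327 = -10.00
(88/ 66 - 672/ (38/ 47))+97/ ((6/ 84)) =30106/57 = 528.18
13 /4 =3.25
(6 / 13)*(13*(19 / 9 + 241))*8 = 35008/3 = 11669.33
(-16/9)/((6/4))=-32/27 = -1.19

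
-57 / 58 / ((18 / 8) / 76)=-2888/87 = -33.20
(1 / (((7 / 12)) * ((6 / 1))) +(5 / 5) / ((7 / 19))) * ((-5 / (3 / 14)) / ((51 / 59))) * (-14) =57820/51 = 1133.73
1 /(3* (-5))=-1/15 = -0.07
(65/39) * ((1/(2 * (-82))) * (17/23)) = -85/11316 = -0.01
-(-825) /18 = 45.83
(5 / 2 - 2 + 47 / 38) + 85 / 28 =2539/532 = 4.77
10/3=3.33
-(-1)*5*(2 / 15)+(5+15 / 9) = 22/3 = 7.33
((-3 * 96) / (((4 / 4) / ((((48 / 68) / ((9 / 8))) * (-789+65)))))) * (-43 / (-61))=95637504/1037 = 92225.17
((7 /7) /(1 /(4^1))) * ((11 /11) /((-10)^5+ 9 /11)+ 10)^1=43999596/1099991 = 40.00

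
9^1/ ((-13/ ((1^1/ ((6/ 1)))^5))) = -1/11232 = 0.00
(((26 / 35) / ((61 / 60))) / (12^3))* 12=13/2562 = 0.01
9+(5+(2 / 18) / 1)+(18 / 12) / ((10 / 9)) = 2783/180 = 15.46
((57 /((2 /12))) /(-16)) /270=-19/240 = -0.08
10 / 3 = 3.33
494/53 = 9.32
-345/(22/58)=-10005/11 = -909.55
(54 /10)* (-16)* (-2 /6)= 144/5 = 28.80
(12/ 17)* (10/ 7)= 120/119 = 1.01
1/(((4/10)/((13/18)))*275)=13/1980 = 0.01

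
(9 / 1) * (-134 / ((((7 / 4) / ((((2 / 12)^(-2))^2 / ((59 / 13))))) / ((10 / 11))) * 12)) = -67728960/4543 = -14908.42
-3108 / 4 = -777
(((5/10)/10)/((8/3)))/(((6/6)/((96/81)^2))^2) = 32768/885735 = 0.04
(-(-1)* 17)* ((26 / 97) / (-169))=-34/1261 = -0.03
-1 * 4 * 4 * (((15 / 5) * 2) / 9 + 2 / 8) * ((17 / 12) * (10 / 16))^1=-935/72 = -12.99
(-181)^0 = 1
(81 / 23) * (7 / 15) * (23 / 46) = 189/230 = 0.82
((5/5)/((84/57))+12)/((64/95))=33725/1792 = 18.82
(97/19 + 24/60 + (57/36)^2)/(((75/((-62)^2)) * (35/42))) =105332327/213750 = 492.78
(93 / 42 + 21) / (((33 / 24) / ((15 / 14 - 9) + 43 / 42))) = -116.57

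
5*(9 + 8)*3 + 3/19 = 4848/19 = 255.16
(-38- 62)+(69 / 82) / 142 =-1164331/11644 = -99.99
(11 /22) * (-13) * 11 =-143/2 = -71.50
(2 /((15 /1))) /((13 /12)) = 8/65 = 0.12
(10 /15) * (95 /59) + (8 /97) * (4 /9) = 57178/51507 = 1.11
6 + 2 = 8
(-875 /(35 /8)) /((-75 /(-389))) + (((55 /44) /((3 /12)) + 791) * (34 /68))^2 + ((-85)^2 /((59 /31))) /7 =157908.98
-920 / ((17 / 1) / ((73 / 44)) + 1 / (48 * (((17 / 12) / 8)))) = -570860/6431 = -88.77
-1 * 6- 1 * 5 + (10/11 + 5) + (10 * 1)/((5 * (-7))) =-414/77 = -5.38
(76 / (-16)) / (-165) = 19/660 = 0.03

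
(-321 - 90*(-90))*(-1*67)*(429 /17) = -223591797/17 = -13152458.65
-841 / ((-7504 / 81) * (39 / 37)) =840159/97552 = 8.61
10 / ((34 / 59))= 295/17 = 17.35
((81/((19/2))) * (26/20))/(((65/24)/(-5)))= -1944/95 = -20.46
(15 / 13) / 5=3/13 = 0.23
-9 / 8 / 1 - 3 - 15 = -153/8 = -19.12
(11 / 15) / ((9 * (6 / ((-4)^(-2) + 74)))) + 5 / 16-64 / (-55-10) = 129331/56160 = 2.30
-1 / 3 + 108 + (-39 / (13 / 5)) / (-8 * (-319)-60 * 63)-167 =-218539/3684 = -59.32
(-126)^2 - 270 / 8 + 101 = 63773/4 = 15943.25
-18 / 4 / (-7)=9/14 = 0.64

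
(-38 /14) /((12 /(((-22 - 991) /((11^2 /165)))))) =96235/308 = 312.45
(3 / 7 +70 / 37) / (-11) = -601/2849 = -0.21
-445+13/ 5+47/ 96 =-212117/480 = -441.91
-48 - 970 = -1018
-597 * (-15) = 8955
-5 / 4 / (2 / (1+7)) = -5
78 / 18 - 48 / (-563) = 7463/1689 = 4.42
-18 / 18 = -1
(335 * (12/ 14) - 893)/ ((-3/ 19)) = 3837.10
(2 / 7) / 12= 1/42 = 0.02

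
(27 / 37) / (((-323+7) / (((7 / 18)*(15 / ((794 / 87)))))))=-27405/18566896 = 0.00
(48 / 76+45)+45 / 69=20226/437 = 46.28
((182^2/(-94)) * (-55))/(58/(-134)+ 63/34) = 415010596/30409 = 13647.62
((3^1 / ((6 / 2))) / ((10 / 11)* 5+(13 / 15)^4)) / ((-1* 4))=-556875/11381684 = -0.05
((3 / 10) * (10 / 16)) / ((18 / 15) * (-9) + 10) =-15/64 = -0.23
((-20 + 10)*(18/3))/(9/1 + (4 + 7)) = -3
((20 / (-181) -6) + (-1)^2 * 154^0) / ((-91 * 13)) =925/214123 = 0.00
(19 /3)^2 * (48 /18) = 2888/27 = 106.96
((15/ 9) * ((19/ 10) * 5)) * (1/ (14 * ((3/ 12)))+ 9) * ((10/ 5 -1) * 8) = 24700/21 = 1176.19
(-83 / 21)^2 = 6889/441 = 15.62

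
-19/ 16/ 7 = -19/112 = -0.17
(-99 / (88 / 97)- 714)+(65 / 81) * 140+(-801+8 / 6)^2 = 638756.00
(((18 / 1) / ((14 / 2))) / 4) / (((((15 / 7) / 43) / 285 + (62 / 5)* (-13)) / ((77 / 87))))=-314545/89117174 = 0.00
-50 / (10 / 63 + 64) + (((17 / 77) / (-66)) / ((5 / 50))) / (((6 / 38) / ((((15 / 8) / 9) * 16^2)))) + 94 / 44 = -9.94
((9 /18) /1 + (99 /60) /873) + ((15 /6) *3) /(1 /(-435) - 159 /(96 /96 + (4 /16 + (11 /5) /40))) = 1676891/3808220 = 0.44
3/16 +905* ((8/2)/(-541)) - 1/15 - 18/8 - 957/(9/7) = -32596497/43280 = -753.15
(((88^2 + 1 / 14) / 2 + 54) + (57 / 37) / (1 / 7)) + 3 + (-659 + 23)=3422757/1036 = 3303.82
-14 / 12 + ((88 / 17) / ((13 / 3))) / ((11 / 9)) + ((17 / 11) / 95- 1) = -1625423/1385670 = -1.17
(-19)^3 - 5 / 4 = -6860.25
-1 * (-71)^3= 357911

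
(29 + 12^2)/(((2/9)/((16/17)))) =12456/17 = 732.71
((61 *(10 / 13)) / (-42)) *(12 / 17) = -1220/1547 = -0.79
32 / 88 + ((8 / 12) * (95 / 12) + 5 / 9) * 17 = 6569/66 = 99.53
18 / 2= 9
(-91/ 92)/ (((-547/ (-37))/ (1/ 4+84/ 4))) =-1.42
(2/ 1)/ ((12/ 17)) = 17/6 = 2.83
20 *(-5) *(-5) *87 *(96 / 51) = 1392000/17 = 81882.35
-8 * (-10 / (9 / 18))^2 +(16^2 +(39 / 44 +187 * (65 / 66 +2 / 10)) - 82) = -1850341/660 = -2803.55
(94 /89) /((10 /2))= 94/445 = 0.21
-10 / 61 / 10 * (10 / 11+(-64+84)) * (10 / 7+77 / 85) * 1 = -63894/79849 = -0.80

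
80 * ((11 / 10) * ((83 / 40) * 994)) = 907522/5 = 181504.40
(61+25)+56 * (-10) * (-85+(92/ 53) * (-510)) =28802558/53 = 543444.49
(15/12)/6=5/24 = 0.21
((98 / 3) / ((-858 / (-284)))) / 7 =1.54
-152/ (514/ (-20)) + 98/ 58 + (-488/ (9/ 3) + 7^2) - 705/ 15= -3422327/22359 = -153.06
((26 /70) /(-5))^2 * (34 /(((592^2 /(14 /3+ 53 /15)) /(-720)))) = -1060137/335405000 = 0.00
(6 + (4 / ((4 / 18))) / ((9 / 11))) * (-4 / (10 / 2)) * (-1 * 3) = 336/5 = 67.20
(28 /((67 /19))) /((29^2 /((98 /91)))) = 7448/732511 = 0.01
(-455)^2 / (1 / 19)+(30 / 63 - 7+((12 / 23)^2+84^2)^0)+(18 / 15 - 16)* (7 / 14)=413013518/105 = 3933462.08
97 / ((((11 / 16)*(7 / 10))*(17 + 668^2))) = 15520/34360557 = 0.00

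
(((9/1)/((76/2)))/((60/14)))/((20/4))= 21/1900 = 0.01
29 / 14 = 2.07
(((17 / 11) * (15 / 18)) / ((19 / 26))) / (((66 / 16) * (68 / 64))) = 0.40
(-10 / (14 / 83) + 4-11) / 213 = -464/1491 = -0.31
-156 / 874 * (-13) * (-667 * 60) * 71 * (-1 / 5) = 25053912/19 = 1318626.95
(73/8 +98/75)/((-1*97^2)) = -6259/5645400 = 0.00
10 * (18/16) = 45/4 = 11.25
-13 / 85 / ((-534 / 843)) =3653/15130 = 0.24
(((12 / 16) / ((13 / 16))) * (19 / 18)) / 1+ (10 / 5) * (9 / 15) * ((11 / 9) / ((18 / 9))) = 111/65 = 1.71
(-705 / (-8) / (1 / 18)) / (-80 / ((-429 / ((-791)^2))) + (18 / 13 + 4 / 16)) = 544401/40044145 = 0.01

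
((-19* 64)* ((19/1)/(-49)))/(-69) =-6.83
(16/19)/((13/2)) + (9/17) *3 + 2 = 15611/4199 = 3.72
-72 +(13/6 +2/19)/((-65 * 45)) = -72.00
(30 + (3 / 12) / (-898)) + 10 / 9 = 1005751/32328 = 31.11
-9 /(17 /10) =-90/17 = -5.29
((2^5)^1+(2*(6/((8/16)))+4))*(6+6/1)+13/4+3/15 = 14469/20 = 723.45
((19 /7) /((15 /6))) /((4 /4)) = 38/35 = 1.09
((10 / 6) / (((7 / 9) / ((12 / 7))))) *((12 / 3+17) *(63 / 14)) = 347.14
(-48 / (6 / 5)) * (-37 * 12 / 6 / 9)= 2960/9 = 328.89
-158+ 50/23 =-3584/23 = -155.83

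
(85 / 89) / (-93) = -85/8277 = -0.01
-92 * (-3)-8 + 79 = 347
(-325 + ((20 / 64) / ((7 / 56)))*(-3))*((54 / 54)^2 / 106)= -665/212 = -3.14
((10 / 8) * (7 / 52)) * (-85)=-14.30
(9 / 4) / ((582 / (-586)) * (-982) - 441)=879/208732 = 0.00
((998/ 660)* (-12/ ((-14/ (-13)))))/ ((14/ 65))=-84331/1078 = -78.23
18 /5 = 3.60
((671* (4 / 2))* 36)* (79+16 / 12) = 3881064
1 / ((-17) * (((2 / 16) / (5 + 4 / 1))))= -72/17 = -4.24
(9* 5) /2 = 22.50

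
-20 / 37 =-0.54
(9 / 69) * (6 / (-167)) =-18/3841 = 0.00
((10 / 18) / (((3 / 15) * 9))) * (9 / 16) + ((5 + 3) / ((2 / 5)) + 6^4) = 189529/144 = 1316.17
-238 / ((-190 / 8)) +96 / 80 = 1066/95 = 11.22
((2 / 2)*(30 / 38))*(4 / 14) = 30/133 = 0.23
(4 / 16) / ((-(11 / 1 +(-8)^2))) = -1/300 = 0.00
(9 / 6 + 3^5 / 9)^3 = 185193/8 = 23149.12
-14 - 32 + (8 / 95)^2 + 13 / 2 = -712847/18050 = -39.49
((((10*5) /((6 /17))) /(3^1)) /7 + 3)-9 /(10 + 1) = 6187/693 = 8.93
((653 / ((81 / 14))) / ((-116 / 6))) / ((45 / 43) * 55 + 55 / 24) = -1572424/16120665 = -0.10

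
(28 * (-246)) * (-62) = 427056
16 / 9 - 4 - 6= -74/9 = -8.22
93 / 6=31/2 = 15.50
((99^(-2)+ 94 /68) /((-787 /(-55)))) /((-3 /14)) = -16123835/35762067 = -0.45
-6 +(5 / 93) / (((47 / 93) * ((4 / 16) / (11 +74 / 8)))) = 123/47 = 2.62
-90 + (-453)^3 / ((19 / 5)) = -464800095/19 = -24463162.89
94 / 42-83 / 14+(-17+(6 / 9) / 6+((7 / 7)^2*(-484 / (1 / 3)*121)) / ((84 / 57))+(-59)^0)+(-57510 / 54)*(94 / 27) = -1721257/14 = -122946.93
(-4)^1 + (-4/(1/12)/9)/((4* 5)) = -64/15 = -4.27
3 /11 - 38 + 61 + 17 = 40.27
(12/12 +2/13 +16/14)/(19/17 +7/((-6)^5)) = 27628128/13433875 = 2.06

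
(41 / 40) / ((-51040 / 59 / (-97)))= 234643/2041600 = 0.11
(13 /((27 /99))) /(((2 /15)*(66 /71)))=4615/12 = 384.58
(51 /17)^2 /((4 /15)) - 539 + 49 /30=-30217/60 = -503.62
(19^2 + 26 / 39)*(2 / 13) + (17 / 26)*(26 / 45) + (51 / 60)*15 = 160919/2340 = 68.77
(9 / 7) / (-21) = -3/49 = -0.06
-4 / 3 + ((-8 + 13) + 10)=13.67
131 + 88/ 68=2249/17 = 132.29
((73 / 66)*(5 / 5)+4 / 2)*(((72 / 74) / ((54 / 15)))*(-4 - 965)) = -331075/407 = -813.45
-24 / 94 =-12/47 = -0.26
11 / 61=0.18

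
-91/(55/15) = -273/11 = -24.82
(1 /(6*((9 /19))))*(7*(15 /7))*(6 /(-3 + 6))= 95/9 = 10.56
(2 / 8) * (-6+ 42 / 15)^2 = 64/25 = 2.56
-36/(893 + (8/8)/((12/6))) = -72/1787 = -0.04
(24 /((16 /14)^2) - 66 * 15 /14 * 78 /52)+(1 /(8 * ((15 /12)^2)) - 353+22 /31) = -19091953/43400 = -439.91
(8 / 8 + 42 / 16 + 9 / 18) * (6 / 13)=99/52 = 1.90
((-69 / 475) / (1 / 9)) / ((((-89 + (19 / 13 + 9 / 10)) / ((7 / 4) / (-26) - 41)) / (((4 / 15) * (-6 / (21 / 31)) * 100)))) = 219256056/1497979 = 146.37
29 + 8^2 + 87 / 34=3249/34 = 95.56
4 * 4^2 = 64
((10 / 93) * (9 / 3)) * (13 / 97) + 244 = 733838/3007 = 244.04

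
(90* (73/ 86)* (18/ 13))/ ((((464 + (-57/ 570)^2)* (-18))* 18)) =-18250/25938159 = 0.00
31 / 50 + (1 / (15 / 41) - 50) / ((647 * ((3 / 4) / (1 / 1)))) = 152153/291150 = 0.52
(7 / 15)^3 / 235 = 343/793125 = 0.00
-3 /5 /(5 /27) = -81/25 = -3.24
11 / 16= 0.69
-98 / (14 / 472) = -3304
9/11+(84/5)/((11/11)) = 17.62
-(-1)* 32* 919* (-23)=-676384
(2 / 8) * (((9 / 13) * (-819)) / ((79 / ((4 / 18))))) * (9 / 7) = -81/158 = -0.51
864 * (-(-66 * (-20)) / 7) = -1140480/7 = -162925.71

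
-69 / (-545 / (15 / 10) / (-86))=-8901/545 = -16.33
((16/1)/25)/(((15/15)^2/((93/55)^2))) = 138384/75625 = 1.83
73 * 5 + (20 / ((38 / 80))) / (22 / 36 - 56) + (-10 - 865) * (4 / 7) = -2571705/18943 = -135.76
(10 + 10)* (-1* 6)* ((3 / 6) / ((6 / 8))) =-80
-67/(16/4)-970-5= -3967/4 = -991.75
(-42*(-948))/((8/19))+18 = 94581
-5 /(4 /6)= -7.50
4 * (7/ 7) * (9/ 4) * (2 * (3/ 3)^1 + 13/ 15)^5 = 147008443/84375 = 1742.32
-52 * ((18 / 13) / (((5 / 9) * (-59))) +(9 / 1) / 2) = -231.80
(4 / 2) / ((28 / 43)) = 43/14 = 3.07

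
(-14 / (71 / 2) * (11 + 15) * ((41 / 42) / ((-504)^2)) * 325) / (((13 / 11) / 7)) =-146575/1932336 = -0.08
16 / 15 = 1.07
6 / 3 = 2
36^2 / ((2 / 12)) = 7776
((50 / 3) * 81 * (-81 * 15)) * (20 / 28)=-8201250/7 = -1171607.14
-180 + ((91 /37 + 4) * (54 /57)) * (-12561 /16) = -28031031/5624 = -4984.18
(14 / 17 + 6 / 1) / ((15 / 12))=464/85 = 5.46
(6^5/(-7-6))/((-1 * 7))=7776/91 = 85.45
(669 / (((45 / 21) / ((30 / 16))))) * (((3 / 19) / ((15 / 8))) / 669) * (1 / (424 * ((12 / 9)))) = 21/161120 = 0.00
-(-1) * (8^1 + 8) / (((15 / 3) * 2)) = 8/5 = 1.60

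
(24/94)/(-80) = -3/940 = 0.00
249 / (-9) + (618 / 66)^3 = 793.32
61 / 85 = 0.72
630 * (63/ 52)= 19845/26 = 763.27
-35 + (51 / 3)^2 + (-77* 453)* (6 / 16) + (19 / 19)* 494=-98659/8 = -12332.38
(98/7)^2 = 196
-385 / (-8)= 385/8 = 48.12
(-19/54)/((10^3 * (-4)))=19/216000 = 0.00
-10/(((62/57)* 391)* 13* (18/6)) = -95/157573 = 0.00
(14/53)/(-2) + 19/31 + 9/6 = 6509/3286 = 1.98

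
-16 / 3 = -5.33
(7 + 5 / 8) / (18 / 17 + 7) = 1037/1096 = 0.95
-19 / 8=-2.38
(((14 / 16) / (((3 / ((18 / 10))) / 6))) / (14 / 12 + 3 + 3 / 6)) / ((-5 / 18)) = -243/100 = -2.43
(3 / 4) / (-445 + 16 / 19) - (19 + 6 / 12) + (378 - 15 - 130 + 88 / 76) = 45890921/213788 = 214.66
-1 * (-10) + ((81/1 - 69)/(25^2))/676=1056253/105625 = 10.00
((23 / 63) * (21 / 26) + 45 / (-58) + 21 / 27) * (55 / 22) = 5035/6786 = 0.74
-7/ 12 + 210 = 2513/12 = 209.42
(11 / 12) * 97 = 1067/12 = 88.92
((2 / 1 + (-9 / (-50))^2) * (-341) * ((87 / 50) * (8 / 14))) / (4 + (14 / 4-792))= 50246009/57203125 = 0.88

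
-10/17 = -0.59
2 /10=1/5 = 0.20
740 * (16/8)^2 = 2960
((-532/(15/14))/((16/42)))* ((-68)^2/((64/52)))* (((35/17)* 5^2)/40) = -50408995/8 = -6301124.38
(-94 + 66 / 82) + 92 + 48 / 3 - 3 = 484/41 = 11.80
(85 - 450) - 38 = -403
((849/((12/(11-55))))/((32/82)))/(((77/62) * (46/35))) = -1798465/368 = -4887.13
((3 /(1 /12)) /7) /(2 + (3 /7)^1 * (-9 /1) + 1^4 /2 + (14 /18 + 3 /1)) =648/305 = 2.12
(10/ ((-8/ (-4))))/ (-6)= -5/6 = -0.83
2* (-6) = -12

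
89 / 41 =2.17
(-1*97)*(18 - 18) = 0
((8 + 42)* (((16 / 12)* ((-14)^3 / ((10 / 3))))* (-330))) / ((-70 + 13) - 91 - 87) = -3622080/47 = -77065.53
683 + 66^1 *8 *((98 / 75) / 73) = 1263723/1825 = 692.45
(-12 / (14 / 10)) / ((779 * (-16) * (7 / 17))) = 255/152684 = 0.00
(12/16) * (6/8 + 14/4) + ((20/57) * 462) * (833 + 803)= 80623049/304 = 265207.40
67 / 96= 0.70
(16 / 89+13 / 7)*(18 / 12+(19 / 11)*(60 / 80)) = 156087/27412 = 5.69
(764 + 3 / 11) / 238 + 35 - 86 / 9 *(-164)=5403515/3366 = 1605.32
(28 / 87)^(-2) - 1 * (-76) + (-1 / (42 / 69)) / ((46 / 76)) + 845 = 727505/784 = 927.94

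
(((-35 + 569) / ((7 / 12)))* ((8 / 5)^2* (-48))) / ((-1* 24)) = 820224/175 = 4686.99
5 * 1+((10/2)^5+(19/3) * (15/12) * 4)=9485/3 = 3161.67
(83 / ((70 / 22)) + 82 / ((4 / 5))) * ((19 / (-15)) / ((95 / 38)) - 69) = -46922213/5250 = -8937.56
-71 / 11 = -6.45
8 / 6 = 4/3 = 1.33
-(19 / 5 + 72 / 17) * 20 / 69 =-2732/1173 = -2.33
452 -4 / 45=20336/45 = 451.91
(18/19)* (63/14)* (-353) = -28593/19 = -1504.89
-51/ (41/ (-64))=3264/41 = 79.61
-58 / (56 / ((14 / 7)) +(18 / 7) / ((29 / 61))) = -5887/3391 = -1.74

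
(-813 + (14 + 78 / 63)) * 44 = -737132/21 = -35101.52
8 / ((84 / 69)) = 46/7 = 6.57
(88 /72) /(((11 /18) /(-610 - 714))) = -2648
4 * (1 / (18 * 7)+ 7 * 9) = 15878/63 = 252.03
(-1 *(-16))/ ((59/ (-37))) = -592/59 = -10.03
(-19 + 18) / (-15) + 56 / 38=439/285 = 1.54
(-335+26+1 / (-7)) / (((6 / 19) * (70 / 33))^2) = -23631421/34300 = -688.96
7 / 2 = 3.50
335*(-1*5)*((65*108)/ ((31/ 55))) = -20861854.84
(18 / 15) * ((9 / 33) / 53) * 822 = 14796/2915 = 5.08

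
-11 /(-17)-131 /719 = 5682/12223 = 0.46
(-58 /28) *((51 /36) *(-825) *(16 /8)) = 135575/28 = 4841.96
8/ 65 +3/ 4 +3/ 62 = 7427/8060 = 0.92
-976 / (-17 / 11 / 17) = 10736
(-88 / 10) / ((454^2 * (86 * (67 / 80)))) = -88/148455049 = 0.00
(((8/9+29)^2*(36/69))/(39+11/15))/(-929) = -361805/28653147 = -0.01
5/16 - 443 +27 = -6651/16 = -415.69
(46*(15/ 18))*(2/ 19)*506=116380/57 = 2041.75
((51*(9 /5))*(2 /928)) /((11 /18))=4131/12760 = 0.32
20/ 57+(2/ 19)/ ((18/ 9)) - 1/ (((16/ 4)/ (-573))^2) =-18714385/912 = -20520.16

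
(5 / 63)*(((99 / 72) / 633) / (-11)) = -5/319032 = 0.00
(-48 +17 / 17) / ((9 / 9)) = -47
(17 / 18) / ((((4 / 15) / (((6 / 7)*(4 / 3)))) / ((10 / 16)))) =425/168 = 2.53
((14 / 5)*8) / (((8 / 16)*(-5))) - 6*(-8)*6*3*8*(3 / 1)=518176/25 = 20727.04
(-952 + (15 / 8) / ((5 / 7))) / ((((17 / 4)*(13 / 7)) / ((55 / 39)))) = -2924075/17238 = -169.63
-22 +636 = 614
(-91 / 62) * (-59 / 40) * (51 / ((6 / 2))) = 91273/2480 = 36.80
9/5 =1.80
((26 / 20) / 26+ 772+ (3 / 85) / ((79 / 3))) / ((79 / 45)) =186635691/424388 = 439.78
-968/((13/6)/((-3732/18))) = 1204192/13 = 92630.15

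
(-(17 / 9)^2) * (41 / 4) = -11849/324 = -36.57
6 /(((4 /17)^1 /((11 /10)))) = 28.05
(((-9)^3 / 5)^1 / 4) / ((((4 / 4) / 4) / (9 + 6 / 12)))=-13851/10 = -1385.10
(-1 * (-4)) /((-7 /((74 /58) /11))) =-148/2233 = -0.07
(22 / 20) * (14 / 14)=11/10 = 1.10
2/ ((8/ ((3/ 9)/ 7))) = 1/84 = 0.01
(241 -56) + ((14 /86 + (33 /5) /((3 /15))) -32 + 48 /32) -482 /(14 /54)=-1006231/602 = -1671.48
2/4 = 1/2 = 0.50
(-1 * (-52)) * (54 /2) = 1404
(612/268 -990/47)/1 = -59139/3149 = -18.78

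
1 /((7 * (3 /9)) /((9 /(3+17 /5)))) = 135/224 = 0.60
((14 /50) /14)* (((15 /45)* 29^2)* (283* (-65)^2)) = 40222507/6 = 6703751.17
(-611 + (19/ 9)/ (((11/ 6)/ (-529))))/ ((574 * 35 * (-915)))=8053/121323510 = 0.00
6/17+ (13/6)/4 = 365/408 = 0.89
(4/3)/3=4/9 = 0.44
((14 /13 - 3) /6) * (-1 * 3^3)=225/26 = 8.65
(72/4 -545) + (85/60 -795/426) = -527.45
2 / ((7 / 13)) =26/7 = 3.71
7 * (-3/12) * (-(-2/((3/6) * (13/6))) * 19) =-798/13 = -61.38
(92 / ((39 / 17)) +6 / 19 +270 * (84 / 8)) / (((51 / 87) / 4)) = 247159460/12597 = 19620.50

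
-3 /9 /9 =-0.04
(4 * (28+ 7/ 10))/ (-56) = -41/20 = -2.05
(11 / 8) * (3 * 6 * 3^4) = 8019/4 = 2004.75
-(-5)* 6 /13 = 30/13 = 2.31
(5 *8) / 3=40/3 = 13.33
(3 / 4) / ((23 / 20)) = 15/23 = 0.65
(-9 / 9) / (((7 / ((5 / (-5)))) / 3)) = 3/7 = 0.43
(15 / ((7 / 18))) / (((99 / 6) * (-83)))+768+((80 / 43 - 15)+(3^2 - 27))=202491095/274813 = 736.83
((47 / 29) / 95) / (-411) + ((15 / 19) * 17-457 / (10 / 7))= -694055383/2264610 = -306.48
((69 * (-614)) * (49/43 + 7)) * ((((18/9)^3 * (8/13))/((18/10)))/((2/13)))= -790832000/129 = -6130480.62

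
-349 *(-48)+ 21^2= 17193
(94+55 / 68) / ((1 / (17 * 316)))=509313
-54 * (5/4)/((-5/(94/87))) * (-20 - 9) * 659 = -278757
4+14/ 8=23/4 = 5.75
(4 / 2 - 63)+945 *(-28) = -26521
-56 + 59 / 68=-3749/68 = -55.13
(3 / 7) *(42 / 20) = 0.90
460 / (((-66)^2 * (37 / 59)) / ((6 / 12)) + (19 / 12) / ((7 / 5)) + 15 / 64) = 36476160/433338601 = 0.08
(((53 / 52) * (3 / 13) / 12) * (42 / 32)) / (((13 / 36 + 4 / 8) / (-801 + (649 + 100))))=-10017/6448 = -1.55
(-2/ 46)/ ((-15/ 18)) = 6/115 = 0.05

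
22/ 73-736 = -735.70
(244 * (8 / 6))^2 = 952576/9 = 105841.78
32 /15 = 2.13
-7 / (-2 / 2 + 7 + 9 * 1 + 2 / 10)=-35/76 = -0.46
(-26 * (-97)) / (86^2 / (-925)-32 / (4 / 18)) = -1166425/70298 = -16.59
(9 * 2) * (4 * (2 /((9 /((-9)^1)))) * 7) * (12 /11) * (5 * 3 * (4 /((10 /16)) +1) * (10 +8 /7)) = -14961024/11 = -1360093.09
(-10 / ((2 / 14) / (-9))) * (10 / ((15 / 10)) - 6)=420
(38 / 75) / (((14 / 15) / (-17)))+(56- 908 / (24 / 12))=-14253/35 = -407.23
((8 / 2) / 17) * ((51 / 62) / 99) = 2/1023 = 0.00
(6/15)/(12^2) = 1/360 = 0.00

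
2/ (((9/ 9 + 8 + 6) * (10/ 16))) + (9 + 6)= 1141/75 = 15.21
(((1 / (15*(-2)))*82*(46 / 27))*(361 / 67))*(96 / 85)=-21787072/768825 = -28.34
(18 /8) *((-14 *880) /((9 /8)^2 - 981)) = 197120/6967 = 28.29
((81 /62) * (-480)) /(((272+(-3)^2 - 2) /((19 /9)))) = -4560/961 = -4.75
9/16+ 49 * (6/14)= 345/16 = 21.56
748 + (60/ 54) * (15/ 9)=20246/27 = 749.85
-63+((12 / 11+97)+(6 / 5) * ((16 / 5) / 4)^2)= 49306/1375 = 35.86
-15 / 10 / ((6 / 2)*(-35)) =1/70 = 0.01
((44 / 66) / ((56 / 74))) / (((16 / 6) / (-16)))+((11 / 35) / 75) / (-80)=-158573/30000 = -5.29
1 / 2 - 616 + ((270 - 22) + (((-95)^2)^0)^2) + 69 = -297.50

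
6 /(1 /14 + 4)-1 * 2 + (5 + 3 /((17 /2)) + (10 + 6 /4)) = 10547/646 = 16.33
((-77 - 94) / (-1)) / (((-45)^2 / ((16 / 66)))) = 152/7425 = 0.02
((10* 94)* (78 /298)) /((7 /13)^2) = 6195540/7301 = 848.59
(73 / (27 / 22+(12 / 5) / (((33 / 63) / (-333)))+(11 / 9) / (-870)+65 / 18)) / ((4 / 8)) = -12574980/130995847 = -0.10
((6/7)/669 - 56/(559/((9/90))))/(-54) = 6353/39266955 = 0.00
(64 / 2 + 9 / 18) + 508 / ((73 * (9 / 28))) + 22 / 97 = 6930749/127458 = 54.38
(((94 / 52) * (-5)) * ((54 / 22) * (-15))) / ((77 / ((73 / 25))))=277911/22022 = 12.62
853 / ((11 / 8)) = 6824/11 = 620.36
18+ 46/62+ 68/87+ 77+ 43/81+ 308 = 29495657/72819 = 405.05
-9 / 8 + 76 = 74.88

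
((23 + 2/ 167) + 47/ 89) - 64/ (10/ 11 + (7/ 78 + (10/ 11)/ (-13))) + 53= 90522099/11845811 = 7.64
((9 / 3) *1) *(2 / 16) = 3/8 = 0.38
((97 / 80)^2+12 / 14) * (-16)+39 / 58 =-2969027/81200 = -36.56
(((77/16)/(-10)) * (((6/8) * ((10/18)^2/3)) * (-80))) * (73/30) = 28105/3888 = 7.23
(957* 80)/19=4029.47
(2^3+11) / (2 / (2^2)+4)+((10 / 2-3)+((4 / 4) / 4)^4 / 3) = 6.22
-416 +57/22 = -9095/22 = -413.41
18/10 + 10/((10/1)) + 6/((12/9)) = 73/10 = 7.30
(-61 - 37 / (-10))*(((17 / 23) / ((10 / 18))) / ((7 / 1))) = -87669/8050 = -10.89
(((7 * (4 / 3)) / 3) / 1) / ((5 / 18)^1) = 11.20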